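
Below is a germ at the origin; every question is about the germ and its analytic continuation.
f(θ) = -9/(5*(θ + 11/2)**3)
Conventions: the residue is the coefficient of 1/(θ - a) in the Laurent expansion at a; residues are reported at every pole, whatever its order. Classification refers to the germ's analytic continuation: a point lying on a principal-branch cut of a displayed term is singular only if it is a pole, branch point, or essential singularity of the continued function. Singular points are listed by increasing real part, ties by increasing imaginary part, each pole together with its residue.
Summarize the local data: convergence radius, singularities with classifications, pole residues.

Radius of convergence at 0: 11/2.
At -11/2: a pole of order 3; residue 0.

Denominator factor (θ + 11/2)^3: pole of order 3 at -11/2, modulus 11/2.
The radius of convergence is the smallest modulus among the singular points: 11/2.
At the order-3 pole -11/2 set g(θ) = (θ - (-11/2))^3*f(θ) = -9/5.
Order-3 pole: residue = g''(a)/2; g''(-11/2) = 0, so the residue is 0.


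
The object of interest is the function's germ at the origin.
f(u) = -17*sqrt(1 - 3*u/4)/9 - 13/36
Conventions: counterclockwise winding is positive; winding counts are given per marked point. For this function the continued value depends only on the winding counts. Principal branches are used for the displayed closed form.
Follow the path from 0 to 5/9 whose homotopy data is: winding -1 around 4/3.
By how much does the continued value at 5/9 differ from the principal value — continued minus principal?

Continued minus principal equals (17/27)*sqrt(21).

The rational part is single-valued and drops out of the difference; each branch term changes only by its own monodromy.
(-17/9)*sqrt(1 - u/(4/3)): winding -1 is odd, the square root flips sign, contributing -2*(-17/9)*sqrt(1 - (5/9)/(4/3)) = -2*(-17/9)*sqrt(7/12) = (17/27)*sqrt(21).
Summing the contributions at u = 5/9 gives (17/27)*sqrt(21).


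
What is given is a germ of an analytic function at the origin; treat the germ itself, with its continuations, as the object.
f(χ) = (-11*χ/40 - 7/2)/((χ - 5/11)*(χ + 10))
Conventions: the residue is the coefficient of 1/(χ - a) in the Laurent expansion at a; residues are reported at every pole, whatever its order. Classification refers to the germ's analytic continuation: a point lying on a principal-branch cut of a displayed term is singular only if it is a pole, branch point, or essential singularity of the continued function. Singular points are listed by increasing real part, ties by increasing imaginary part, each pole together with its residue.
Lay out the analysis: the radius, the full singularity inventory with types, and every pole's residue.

Radius of convergence at 0: 5/11.
At -10: a pole of order 1; residue 33/460.
At 5/11: a pole of order 1; residue -319/920.

Denominator factor (χ + 10): pole of order 1 at -10, modulus 10.
Denominator factor (χ - 5/11): pole of order 1 at 5/11, modulus 5/11.
The radius of convergence is the smallest modulus among the singular points: 5/11.
At the order-1 pole -10 set g(χ) = (χ - (-10))*f(χ) = (-11*χ/40 - 7/2)/(χ - 5/11).
Simple pole: residue = g(a) at a = -10, which is 33/460.
At the order-1 pole 5/11 set g(χ) = (χ - (5/11))*f(χ) = (-11*χ/40 - 7/2)/(χ + 10).
Simple pole: residue = g(a) at a = 5/11, which is -319/920.
List the singular points by increasing real part (a conjugate pair: the negative imaginary part first).


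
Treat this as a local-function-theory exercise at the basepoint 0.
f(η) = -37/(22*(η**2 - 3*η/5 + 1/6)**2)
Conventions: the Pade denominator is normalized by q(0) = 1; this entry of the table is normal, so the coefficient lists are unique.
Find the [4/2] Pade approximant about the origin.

The Pade approximant has numerator coefficients [-666/11, -1606911480/8808899, -247219200/800809, -2511486000/8808899, -424575000/8808899]; denominator coefficients [1, -16765224/4004045, 167484416/20020225].

Taylor coefficients needed (expand at 0): a_0 = -666/11, a_1 = -23976/55, a_2 = -447552/275, a_3 = -431568/125, a_4 = -1222776/1375, a_5 = 864862272/34375, a_6 = 19384883712/171875.
Write the denominator as Q(η) = 1 + q1*η + q2*η^2. Requiring Q*f - P = O(η^7) with deg P <= 4 kills the coefficients of η^5..η^6 in Q*f:
  η^5: a_5 + q1*a_4 + q2*a_3 = 0, i.e. 864862272/34375 + (-1222776/1375)*q1 + (-431568/125)*q2 = 0.
  η^6: a_6 + q1*a_5 + q2*a_4 = 0, i.e. 19384883712/171875 + (864862272/34375)*q1 + (-1222776/1375)*q2 = 0.
Solving this linear system: q1 = -16765224/4004045, q2 = 167484416/20020225.
The numerator is Q*f truncated at degree 4: P0 = a_0 = -666/11; P1 = a_1 + q1*a_0 = -1606911480/8808899; P2 = a_2 + q1*a_1 + q2*a_0 = -247219200/800809; P3 = a_3 + q1*a_2 + q2*a_1 = -2511486000/8808899; P4 = a_4 + q1*a_3 + q2*a_2 = -424575000/8808899.


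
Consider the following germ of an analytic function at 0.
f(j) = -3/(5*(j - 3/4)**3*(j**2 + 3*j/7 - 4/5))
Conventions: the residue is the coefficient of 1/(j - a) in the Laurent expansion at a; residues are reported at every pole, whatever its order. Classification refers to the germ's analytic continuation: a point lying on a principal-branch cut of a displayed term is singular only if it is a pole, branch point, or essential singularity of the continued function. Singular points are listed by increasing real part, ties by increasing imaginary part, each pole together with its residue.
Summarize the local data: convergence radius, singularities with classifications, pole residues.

Denominator factor (j**2 + 3*j/7 - 4/5): discriminant 829/245, real irrational roots -3/14 + (1/70)*sqrt(4145) and -3/14 - (1/70)*sqrt(4145); poles of order 1, moduli -3/14 + (1/70)*sqrt(4145) and 3/14 + (1/70)*sqrt(4145).
Denominator factor (j - 3/4)^3: pole of order 3 at 3/4, modulus 3/4.
The radius of convergence is the smallest modulus among the singular points: -3/14 + (1/70)*sqrt(4145).
The factor j**2 + 3*j/7 - 4/5 splits as (j - a)(j - a') with a = -3/14 - (1/70)*sqrt(4145), a' = -3/14 + (1/70)*sqrt(4145). At the order-1 pole a set g(j) = (j - a)*f(j) = [-3/(5*(j - 3/4)**3)] / (j - a').
Simple pole: residue = g(a) at a = -3/14 - (1/70)*sqrt(4145), which is 191533440/103823 - (2466313920/86069267)*sqrt(4145).
The factor j**2 + 3*j/7 - 4/5 splits as (j - a)(j - a') with a = -3/14 + (1/70)*sqrt(4145), a' = -3/14 - (1/70)*sqrt(4145). At the order-1 pole a set g(j) = (j - a)*f(j) = [-3/(5*(j - 3/4)**3)] / (j - a').
Simple pole: residue = g(a) at a = -3/14 + (1/70)*sqrt(4145), which is 191533440/103823 + (2466313920/86069267)*sqrt(4145).
At the order-3 pole 3/4 set g(j) = (j - (3/4))^3*f(j) = -3/(5*(j**2 + 3*j/7 - 4/5)).
Order-3 pole: residue = g''(a)/2; g''(3/4) = -766133760/103823, so the residue is -383066880/103823.
List the singular points by increasing real part (a conjugate pair: the negative imaginary part first).

Radius of convergence at 0: -3/14 + (1/70)*sqrt(4145).
At -3/14 - (1/70)*sqrt(4145): a pole of order 1; residue 191533440/103823 - (2466313920/86069267)*sqrt(4145).
At -3/14 + (1/70)*sqrt(4145): a pole of order 1; residue 191533440/103823 + (2466313920/86069267)*sqrt(4145).
At 3/4: a pole of order 3; residue -383066880/103823.


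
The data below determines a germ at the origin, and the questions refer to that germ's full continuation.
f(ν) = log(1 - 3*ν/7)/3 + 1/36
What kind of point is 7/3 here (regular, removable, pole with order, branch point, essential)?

The point is a logarithmic branch point.

The term (1/3)*log(1 - ν/(7/3)) has argument 1 - 7/3/(7/3) = 0 at 7/3: a logarithmic (infinitely-sheeted) branch point; the remaining terms are analytic or single-valued there.


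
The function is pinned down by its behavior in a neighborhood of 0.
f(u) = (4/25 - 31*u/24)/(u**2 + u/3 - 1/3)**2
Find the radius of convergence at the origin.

Denominator factor (u**2 + u/3 - 1/3)^2: discriminant 13/9, real irrational roots -1/6 + (1/6)*sqrt(13) and -1/6 - (1/6)*sqrt(13); poles of order 2, moduli -1/6 + (1/6)*sqrt(13) and 1/6 + (1/6)*sqrt(13).
The radius of convergence is the smallest modulus among the singular points: -1/6 + (1/6)*sqrt(13).

The radius of convergence is -1/6 + (1/6)*sqrt(13).


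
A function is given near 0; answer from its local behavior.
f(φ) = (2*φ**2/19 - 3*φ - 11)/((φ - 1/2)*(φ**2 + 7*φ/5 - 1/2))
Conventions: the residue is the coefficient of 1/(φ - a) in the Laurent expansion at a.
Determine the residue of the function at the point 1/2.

The residue is -1580/57.

At the order-1 pole 1/2 set g(φ) = (φ - (1/2))*f(φ) = (2*φ**2/19 - 3*φ - 11)/(φ**2 + 7*φ/5 - 1/2).
Simple pole: residue = g(a) at a = 1/2, which is -1580/57.


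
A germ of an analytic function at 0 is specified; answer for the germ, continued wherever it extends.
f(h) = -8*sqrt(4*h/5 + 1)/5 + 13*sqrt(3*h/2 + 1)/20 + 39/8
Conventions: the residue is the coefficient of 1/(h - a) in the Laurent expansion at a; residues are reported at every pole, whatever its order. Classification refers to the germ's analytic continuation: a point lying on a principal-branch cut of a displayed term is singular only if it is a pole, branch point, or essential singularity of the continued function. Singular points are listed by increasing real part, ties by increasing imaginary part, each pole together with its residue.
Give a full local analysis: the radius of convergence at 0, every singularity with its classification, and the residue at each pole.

Radius of convergence at 0: 2/3.
At -5/4: an algebraic (square-root) branch point.
At -2/3: an algebraic (square-root) branch point.

Branch term (13/20)*sqrt(1 - h/(-2/3)): its argument vanishes at h = -2/3, a square-root branch point, modulus 2/3.
Branch term (-8/5)*sqrt(1 - h/(-5/4)): its argument vanishes at h = -5/4, a square-root branch point, modulus 5/4.
The radius of convergence is the smallest modulus among the singular points: 2/3.
List the singular points by increasing real part (a conjugate pair: the negative imaginary part first).


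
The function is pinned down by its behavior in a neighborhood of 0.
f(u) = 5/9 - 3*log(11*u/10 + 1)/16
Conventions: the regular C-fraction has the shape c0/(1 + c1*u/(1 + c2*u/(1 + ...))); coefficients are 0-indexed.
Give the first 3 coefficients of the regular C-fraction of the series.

The regular C-fraction coefficients are [5/9, 297/800, 143/800].

Taylor coefficients (expand at 0): a_0 = 5/9, a_1 = -33/160, a_2 = 363/3200.
c0 = a_0 = 5/9. Peel one level at a time: if S = 1 + c*u/S' with S'(0) = 1, then c is the u-coefficient of S and S' = c*u/(S - 1).
S_1 = c0/f = 1 + (297/800)*u + (-42471/640000)*u^2 + ...; c1 = 297/800.
S_2 = c1*u/(S_1 - 1) = 1 + (143/800)*u + ...; c2 = 143/800.


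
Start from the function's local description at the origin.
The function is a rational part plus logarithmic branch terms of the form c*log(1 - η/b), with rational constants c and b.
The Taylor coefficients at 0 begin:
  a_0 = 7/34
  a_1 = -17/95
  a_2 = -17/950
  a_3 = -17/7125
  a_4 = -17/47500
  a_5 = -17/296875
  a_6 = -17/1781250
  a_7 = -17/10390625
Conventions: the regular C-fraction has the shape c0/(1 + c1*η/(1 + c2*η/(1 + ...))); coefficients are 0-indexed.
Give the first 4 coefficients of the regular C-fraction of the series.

The regular C-fraction coefficients are [7/34, 578/665, -1289/1330, -133/38670].

Taylor coefficients (read off): a_0 = 7/34, a_1 = -17/95, a_2 = -17/950, a_3 = -17/7125.
c0 = a_0 = 7/34. Peel one level at a time: if S = 1 + c*η/S' with S'(0) = 1, then c is the η-coefficient of S and S' = c*η/(S - 1).
S_1 = c0/f = 1 + (578/665)*η + (372521/442225)*η^2 + ...; c1 = 578/665.
S_2 = c1*η/(S_1 - 1) = 1 + (-1289/1330)*η + (-1/300)*η^2 + ...; c2 = -1289/1330.
S_3 = c2*η/(S_2 - 1) = 1 + (-133/38670)*η + ...; c3 = -133/38670.


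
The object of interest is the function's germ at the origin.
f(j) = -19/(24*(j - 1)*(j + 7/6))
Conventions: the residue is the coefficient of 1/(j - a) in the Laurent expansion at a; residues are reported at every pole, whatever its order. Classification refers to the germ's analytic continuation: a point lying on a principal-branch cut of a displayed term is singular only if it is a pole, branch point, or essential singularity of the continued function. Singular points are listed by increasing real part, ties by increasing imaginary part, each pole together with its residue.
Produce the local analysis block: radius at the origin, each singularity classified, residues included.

Radius of convergence at 0: 1.
At -7/6: a pole of order 1; residue 19/52.
At 1: a pole of order 1; residue -19/52.

Denominator factor (j + 7/6): pole of order 1 at -7/6, modulus 7/6.
Denominator factor (j - 1): pole of order 1 at 1, modulus 1.
The radius of convergence is the smallest modulus among the singular points: 1.
At the order-1 pole -7/6 set g(j) = (j - (-7/6))*f(j) = -19/(24*(j - 1)).
Simple pole: residue = g(a) at a = -7/6, which is 19/52.
At the order-1 pole 1 set g(j) = (j - (1))*f(j) = -19/(24*(j + 7/6)).
Simple pole: residue = g(a) at a = 1, which is -19/52.
List the singular points by increasing real part (a conjugate pair: the negative imaginary part first).


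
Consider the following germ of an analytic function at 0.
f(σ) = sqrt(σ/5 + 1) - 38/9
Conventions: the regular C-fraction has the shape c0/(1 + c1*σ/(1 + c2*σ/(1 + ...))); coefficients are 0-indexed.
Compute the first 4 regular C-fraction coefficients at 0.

Taylor coefficients (expand at 0): a_0 = -29/9, a_1 = 1/10, a_2 = -1/200, a_3 = 1/2000.
c0 = a_0 = -29/9. Peel one level at a time: if S = 1 + c*σ/S' with S'(0) = 1, then c is the σ-coefficient of S and S' = c*σ/(S - 1).
S_1 = c0/f = 1 + (9/290)*σ + (-99/168200)*σ^2 + ...; c1 = 9/290.
S_2 = c1*σ/(S_1 - 1) = 1 + (11/580)*σ + (-1/400)*σ^2 + ...; c2 = 11/580.
S_3 = c2*σ/(S_2 - 1) = 1 + (29/220)*σ + ...; c3 = 29/220.

The regular C-fraction coefficients are [-29/9, 9/290, 11/580, 29/220].


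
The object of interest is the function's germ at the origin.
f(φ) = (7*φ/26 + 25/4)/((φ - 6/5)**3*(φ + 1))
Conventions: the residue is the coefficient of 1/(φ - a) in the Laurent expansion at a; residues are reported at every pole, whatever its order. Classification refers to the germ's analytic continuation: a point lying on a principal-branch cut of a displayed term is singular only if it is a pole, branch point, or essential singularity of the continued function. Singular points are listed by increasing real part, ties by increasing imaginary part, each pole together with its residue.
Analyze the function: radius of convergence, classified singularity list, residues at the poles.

Radius of convergence at 0: 1.
At -1: a pole of order 1; residue -38875/69212.
At 6/5: a pole of order 3; residue 38875/69212.

Denominator factor (φ + 1): pole of order 1 at -1, modulus 1.
Denominator factor (φ - 6/5)^3: pole of order 3 at 6/5, modulus 6/5.
The radius of convergence is the smallest modulus among the singular points: 1.
At the order-1 pole -1 set g(φ) = (φ - (-1))*f(φ) = (7*φ/26 + 25/4)/(φ - 6/5)**3.
Simple pole: residue = g(a) at a = -1, which is -38875/69212.
At the order-3 pole 6/5 set g(φ) = (φ - (6/5))^3*f(φ) = (7*φ/26 + 25/4)/(φ + 1).
Order-3 pole: residue = g''(a)/2; g''(6/5) = 38875/34606, so the residue is 38875/69212.
List the singular points by increasing real part (a conjugate pair: the negative imaginary part first).


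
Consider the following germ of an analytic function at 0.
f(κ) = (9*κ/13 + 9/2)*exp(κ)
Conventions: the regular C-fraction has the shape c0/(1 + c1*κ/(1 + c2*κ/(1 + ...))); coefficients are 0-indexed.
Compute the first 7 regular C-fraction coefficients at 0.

The regular C-fraction coefficients are [9/2, -15/13, 229/390, -429/2290, 26765/136026, -1738339/15898410, 47722257/406346230].

Taylor coefficients (expand at 0): a_0 = 9/2, a_1 = 135/26, a_2 = 153/52, a_3 = 57/52, a_4 = 63/208, a_5 = 69/1040, a_6 = 5/416.
c0 = a_0 = 9/2. Peel one level at a time: if S = 1 + c*κ/S' with S'(0) = 1, then c is the κ-coefficient of S and S' = c*κ/(S - 1).
S_1 = c0/f = 1 + (-15/13)*κ + (229/338)*κ^2 + ...; c1 = -15/13.
S_2 = c1*κ/(S_1 - 1) = 1 + (229/390)*κ + (11/100)*κ^2 + ...; c2 = 229/390.
S_3 = c2*κ/(S_2 - 1) = 1 + (-429/2290)*κ + (69589/1887876)*κ^2 + ...; c3 = -429/2290.
S_4 = c3*κ/(S_3 - 1) = 1 + (26765/136026)*κ + (7591/352836)*κ^2 + ...; c4 = 26765/136026.
S_5 = c4*κ/(S_4 - 1) = 1 + (-1738339/15898410)*κ + (36795949/2865460900)*κ^2 + ...; c5 = -1738339/15898410.
S_6 = c5*κ/(S_5 - 1) = 1 + (47722257/406346230)*κ + ...; c6 = 47722257/406346230.


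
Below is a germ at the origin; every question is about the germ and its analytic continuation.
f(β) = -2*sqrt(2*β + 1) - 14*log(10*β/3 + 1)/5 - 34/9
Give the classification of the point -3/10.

The point is a logarithmic branch point.

The term (-14/5)*log(1 - β/(-3/10)) has argument 1 - -3/10/(-3/10) = 0 at -3/10: a logarithmic (infinitely-sheeted) branch point; the remaining terms are analytic or single-valued there.


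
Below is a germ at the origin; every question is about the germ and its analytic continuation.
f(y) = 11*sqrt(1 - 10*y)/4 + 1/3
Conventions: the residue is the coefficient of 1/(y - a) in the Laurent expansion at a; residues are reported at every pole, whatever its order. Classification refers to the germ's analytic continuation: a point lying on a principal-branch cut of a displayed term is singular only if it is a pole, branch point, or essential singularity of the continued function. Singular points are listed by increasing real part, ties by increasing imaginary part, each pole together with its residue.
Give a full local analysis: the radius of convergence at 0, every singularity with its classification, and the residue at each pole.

Radius of convergence at 0: 1/10.
At 1/10: an algebraic (square-root) branch point.

Branch term (11/4)*sqrt(1 - y/(1/10)): its argument vanishes at y = 1/10, a square-root branch point, modulus 1/10.
The radius of convergence is the smallest modulus among the singular points: 1/10.


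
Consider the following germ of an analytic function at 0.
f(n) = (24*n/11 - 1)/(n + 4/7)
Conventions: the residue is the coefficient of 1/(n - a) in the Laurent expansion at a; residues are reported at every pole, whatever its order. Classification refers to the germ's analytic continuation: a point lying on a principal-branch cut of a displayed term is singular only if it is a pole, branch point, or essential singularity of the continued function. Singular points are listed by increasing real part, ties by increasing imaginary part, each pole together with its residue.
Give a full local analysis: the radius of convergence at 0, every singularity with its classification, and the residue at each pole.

Radius of convergence at 0: 4/7.
At -4/7: a pole of order 1; residue -173/77.

Denominator factor (n + 4/7): pole of order 1 at -4/7, modulus 4/7.
The radius of convergence is the smallest modulus among the singular points: 4/7.
At the order-1 pole -4/7 set g(n) = (n - (-4/7))*f(n) = 24*n/11 - 1.
Simple pole: residue = g(a) at a = -4/7, which is -173/77.


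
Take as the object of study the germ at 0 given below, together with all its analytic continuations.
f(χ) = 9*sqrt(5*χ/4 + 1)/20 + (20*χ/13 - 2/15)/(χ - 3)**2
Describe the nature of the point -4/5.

The point is an algebraic (square-root) branch point.

The term (9/20)*sqrt(1 - χ/(-4/5)) has argument 1 - -4/5/(-4/5) = 0 at -4/5: a square-root (algebraic, two-sheeted) branch point; the remaining terms are analytic or single-valued there.


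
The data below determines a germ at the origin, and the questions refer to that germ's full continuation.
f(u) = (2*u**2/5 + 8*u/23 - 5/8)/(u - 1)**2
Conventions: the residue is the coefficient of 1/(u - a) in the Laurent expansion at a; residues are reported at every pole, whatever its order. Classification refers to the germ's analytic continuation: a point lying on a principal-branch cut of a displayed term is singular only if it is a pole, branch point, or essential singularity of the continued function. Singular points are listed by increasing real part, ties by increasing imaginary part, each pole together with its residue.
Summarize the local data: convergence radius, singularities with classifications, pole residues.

Radius of convergence at 0: 1.
At 1: a pole of order 2; residue 132/115.

Denominator factor (u - 1)^2: pole of order 2 at 1, modulus 1.
The radius of convergence is the smallest modulus among the singular points: 1.
At the order-2 pole 1 set g(u) = (u - (1))^2*f(u) = 2*u**2/5 + 8*u/23 - 5/8.
Order-2 pole: residue = g'(a); g'(1) = 132/115, so the residue is 132/115.


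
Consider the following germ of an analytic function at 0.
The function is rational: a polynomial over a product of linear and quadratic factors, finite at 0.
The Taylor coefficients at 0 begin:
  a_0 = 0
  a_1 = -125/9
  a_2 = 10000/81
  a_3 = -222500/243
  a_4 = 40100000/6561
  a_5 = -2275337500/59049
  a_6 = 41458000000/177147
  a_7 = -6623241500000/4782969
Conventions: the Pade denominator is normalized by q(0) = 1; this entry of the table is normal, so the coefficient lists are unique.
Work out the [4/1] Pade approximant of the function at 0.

Taylor coefficients needed (read off): a_0 = 0, a_1 = -125/9, a_2 = 10000/81, a_3 = -222500/243, a_4 = 40100000/6561, a_5 = -2275337500/59049.
Write the denominator as Q(u) = 1 + q1*u. Requiring Q*f - P = O(u^6) with deg P <= 4 kills the coefficients of u^5..u^5 in Q*f:
  u^5: a_5 + q1*a_4 = 0, i.e. -2275337500/59049 + (40100000/6561)*q1 = 0.
Solving this linear system: q1 = 182027/28872.
The numerator is Q*f truncated at degree 4: P0 = a_0 = 0; P1 = a_1 + q1*a_0 = -125/9; P2 = a_2 + q1*a_1 = 3108875/86616; P3 = a_3 + q1*a_2 = -40133750/292329; P4 = a_4 + q1*a_3 = 1784444375/5261922.

The Pade approximant has numerator coefficients [0, -125/9, 3108875/86616, -40133750/292329, 1784444375/5261922]; denominator coefficients [1, 182027/28872].


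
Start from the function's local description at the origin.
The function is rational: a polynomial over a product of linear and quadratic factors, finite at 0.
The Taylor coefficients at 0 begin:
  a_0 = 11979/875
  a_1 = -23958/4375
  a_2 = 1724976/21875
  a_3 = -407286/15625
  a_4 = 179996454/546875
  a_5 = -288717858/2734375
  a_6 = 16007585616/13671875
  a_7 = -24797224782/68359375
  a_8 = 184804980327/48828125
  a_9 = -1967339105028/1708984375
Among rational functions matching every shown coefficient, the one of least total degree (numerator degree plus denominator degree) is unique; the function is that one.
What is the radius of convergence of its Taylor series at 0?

The radius of convergence is (1/11)*sqrt(55).

No rational of total degree below 8 reproduces all 10 coefficients; solving the [0/8] Pade equations on them gives f(φ) = -9/(7*(φ**2 - 5/11)**3*(φ**2 + 2*φ/5 + 1)), whose expansion matches every shown term.
Denominator factor (φ**2 + 2*φ/5 + 1): discriminant -96/25, complex-conjugate roots (-1/5) + ((2/5)*sqrt(6))*i and (-1/5) - ((2/5)*sqrt(6))*i; poles of order 1, moduli 1 and 1.
Denominator factor (φ**2 - 5/11)^3: discriminant 20/11, real irrational roots (1/11)*sqrt(55) and -(1/11)*sqrt(55); poles of order 3, moduli (1/11)*sqrt(55) and (1/11)*sqrt(55).
The radius of convergence is the smallest modulus among the singular points: (1/11)*sqrt(55).


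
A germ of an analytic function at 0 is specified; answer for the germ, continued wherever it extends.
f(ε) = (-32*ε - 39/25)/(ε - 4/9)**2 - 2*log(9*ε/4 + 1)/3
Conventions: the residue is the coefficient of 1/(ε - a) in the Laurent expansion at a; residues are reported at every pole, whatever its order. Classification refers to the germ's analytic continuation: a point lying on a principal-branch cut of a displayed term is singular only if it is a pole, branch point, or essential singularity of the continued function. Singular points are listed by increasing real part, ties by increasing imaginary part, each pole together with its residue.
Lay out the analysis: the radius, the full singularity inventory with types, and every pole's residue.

Radius of convergence at 0: 4/9.
At -4/9: a logarithmic branch point.
At 4/9: a pole of order 2; residue -32.

Denominator factor (ε - 4/9)^2: pole of order 2 at 4/9, modulus 4/9.
Branch term (-2/3)*log(1 - ε/(-4/9)): its argument vanishes at ε = -4/9, a logarithmic branch point, modulus 4/9.
The radius of convergence is the smallest modulus among the singular points: 4/9.
The branch term is analytic at 4/9 and contributes nothing to the residue; only the rational part matters.
At the order-2 pole 4/9 set g(ε) = (ε - (4/9))^2*(rational part) = -32*ε - 39/25.
Order-2 pole: residue = g'(a); g'(4/9) = -32, so the residue is -32.
List the singular points by increasing real part (a conjugate pair: the negative imaginary part first).


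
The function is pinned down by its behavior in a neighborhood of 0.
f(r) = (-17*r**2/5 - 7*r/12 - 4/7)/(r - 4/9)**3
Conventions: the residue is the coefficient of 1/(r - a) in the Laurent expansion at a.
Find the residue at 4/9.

The residue is -17/5.

At the order-3 pole 4/9 set g(r) = (r - (4/9))^3*f(r) = -17*r**2/5 - 7*r/12 - 4/7.
Order-3 pole: residue = g''(a)/2; g''(4/9) = -34/5, so the residue is -17/5.


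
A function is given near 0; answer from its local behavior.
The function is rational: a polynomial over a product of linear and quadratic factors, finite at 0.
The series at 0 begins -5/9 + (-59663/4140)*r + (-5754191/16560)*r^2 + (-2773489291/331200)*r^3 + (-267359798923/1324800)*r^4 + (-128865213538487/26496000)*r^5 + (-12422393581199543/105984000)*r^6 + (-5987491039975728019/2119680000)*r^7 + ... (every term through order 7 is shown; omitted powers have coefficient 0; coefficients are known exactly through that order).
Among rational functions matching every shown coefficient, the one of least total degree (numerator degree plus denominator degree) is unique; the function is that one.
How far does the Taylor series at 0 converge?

The radius of convergence is -5 + (1/6)*sqrt(915).

No rational of total degree below 4 reproduces all 8 coefficients; solving the [1/3] Pade equations on them gives f(r) = (-36*r/23 - 25/27)/((r - 4)*(r**2 + 10*r - 5/12)), whose expansion matches every shown term.
Denominator factor (r - 4): pole of order 1 at 4, modulus 4.
Denominator factor (r**2 + 10*r - 5/12): discriminant 305/3, real irrational roots -5 + (1/6)*sqrt(915) and -5 - (1/6)*sqrt(915); poles of order 1, moduli -5 + (1/6)*sqrt(915) and 5 + (1/6)*sqrt(915).
The radius of convergence is the smallest modulus among the singular points: -5 + (1/6)*sqrt(915).


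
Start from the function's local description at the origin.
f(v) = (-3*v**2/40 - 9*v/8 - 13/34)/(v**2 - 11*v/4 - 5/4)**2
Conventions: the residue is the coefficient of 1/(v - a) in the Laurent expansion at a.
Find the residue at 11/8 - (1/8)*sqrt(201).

The residue is -(3994/686817)*sqrt(201).

The factor v**2 - 11*v/4 - 5/4 splits as (v - a)(v - a') with a = 11/8 - (1/8)*sqrt(201), a' = 11/8 + (1/8)*sqrt(201). At the order-2 pole a set g(v) = (v - a)^2*f(v) = [-3*v**2/40 - 9*v/8 - 13/34] / (v - a')^2.
Order-2 pole: residue = g'(a); g'(11/8 - (1/8)*sqrt(201)) = -(3994/686817)*sqrt(201), so the residue is -(3994/686817)*sqrt(201).


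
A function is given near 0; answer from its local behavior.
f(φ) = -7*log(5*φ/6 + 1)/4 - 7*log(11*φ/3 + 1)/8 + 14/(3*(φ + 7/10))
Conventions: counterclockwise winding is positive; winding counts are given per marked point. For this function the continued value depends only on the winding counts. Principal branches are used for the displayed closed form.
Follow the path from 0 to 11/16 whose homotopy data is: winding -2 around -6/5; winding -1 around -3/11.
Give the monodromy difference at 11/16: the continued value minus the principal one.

The rational part is single-valued and drops out of the difference; each branch term changes only by its own monodromy.
(-7/4)*log(1 - φ/(-6/5)): each positive loop around -6/5 adds 2*pi*i to the log, so winding -2 contributes (-7/4)*(-2)*2*pi*i = (7)*pi*i.
(-7/8)*log(1 - φ/(-3/11)): each positive loop around -3/11 adds 2*pi*i to the log, so winding -1 contributes (-7/8)*(-1)*2*pi*i = (7/4)*pi*i.
Summing the contributions at φ = 11/16 gives (35/4)*pi*i.

Continued minus principal equals (35/4)*pi*i.


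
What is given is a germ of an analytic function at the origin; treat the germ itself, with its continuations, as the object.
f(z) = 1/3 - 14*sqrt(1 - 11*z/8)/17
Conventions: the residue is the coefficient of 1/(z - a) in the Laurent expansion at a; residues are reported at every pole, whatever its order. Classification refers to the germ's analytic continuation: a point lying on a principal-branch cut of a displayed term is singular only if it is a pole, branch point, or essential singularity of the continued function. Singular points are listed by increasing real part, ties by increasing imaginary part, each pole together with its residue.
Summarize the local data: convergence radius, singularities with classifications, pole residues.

Branch term (-14/17)*sqrt(1 - z/(8/11)): its argument vanishes at z = 8/11, a square-root branch point, modulus 8/11.
The radius of convergence is the smallest modulus among the singular points: 8/11.

Radius of convergence at 0: 8/11.
At 8/11: an algebraic (square-root) branch point.


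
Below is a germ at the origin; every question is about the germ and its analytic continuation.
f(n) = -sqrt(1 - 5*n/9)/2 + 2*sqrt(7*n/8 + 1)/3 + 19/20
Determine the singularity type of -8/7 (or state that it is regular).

The point is an algebraic (square-root) branch point.

The term (2/3)*sqrt(1 - n/(-8/7)) has argument 1 - -8/7/(-8/7) = 0 at -8/7: a square-root (algebraic, two-sheeted) branch point; the remaining terms are analytic or single-valued there.


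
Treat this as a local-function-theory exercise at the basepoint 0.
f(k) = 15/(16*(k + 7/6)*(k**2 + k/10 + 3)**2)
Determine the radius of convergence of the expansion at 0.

The radius of convergence is 7/6.

Denominator factor (k + 7/6): pole of order 1 at -7/6, modulus 7/6.
Denominator factor (k**2 + k/10 + 3)^2: discriminant -1199/100, complex-conjugate roots (-1/20) + ((1/20)*sqrt(1199))*i and (-1/20) - ((1/20)*sqrt(1199))*i; poles of order 2, moduli sqrt(3) and sqrt(3).
The radius of convergence is the smallest modulus among the singular points: 7/6.


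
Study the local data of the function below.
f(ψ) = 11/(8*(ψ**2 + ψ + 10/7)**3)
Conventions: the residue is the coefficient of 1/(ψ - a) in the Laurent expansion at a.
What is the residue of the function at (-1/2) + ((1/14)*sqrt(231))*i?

The factor ψ**2 + ψ + 10/7 splits as (ψ - a)(ψ - a') with a = (-1/2) + ((1/14)*sqrt(231))*i, a' = (-1/2) - ((1/14)*sqrt(231))*i. At the order-3 pole a set g(ψ) = (ψ - a)^3*f(ψ) = [11/8] / (ψ - a')^3.
Order-3 pole: residue = g''(a)/2; g''((-1/2) + ((1/14)*sqrt(231))*i) = -((49/2178)*sqrt(231))*i, so the residue is -((49/4356)*sqrt(231))*i.

The residue is -((49/4356)*sqrt(231))*i.


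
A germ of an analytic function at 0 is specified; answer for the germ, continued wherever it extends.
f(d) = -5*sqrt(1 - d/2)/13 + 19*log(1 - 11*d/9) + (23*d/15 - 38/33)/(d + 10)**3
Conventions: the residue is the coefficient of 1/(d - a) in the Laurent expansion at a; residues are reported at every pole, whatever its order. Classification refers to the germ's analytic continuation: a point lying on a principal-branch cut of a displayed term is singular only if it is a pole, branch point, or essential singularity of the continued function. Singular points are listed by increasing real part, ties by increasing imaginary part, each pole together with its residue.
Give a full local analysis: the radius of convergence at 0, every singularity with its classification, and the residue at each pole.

Denominator factor (d + 10)^3: pole of order 3 at -10, modulus 10.
Branch term (19)*log(1 - d/(9/11)): its argument vanishes at d = 9/11, a logarithmic branch point, modulus 9/11.
Branch term (-5/13)*sqrt(1 - d/(2)): its argument vanishes at d = 2, a square-root branch point, modulus 2.
The radius of convergence is the smallest modulus among the singular points: 9/11.
The branch terms are analytic at -10 and contribute nothing to the residue; only the rational part matters.
At the order-3 pole -10 set g(d) = (d - (-10))^3*(rational part) = 23*d/15 - 38/33.
Order-3 pole: residue = g''(a)/2; g''(-10) = 0, so the residue is 0.
List the singular points by increasing real part (a conjugate pair: the negative imaginary part first).

Radius of convergence at 0: 9/11.
At -10: a pole of order 3; residue 0.
At 9/11: a logarithmic branch point.
At 2: an algebraic (square-root) branch point.


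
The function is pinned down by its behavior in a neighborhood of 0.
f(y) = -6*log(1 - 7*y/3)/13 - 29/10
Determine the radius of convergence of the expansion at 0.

Branch term (-6/13)*log(1 - y/(3/7)): its argument vanishes at y = 3/7, a logarithmic branch point, modulus 3/7.
The radius of convergence is the smallest modulus among the singular points: 3/7.

The radius of convergence is 3/7.


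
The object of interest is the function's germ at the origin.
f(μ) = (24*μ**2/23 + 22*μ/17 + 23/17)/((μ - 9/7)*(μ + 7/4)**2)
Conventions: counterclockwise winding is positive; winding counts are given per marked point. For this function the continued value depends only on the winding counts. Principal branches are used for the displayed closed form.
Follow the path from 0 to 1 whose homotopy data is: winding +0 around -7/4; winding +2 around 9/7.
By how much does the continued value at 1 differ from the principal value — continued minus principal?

Continued minus principal equals 0.

The function is rational, hence single-valued: continuing it around any pole returns the same value, so the difference is 0.


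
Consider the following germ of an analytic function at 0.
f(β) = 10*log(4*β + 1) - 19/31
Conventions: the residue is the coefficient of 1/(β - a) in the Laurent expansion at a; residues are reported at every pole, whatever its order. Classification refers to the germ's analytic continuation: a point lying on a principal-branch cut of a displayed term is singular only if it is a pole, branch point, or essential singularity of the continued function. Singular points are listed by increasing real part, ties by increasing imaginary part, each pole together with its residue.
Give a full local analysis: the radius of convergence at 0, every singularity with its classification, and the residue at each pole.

Radius of convergence at 0: 1/4.
At -1/4: a logarithmic branch point.

Branch term (10)*log(1 - β/(-1/4)): its argument vanishes at β = -1/4, a logarithmic branch point, modulus 1/4.
The radius of convergence is the smallest modulus among the singular points: 1/4.


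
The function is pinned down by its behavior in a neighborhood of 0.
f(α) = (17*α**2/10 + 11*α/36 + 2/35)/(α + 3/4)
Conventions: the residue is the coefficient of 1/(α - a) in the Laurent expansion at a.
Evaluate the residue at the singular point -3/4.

At the order-1 pole -3/4 set g(α) = (α - (-3/4))*f(α) = 17*α**2/10 + 11*α/36 + 2/35.
Simple pole: residue = g(a) at a = -3/4, which is 527/672.

The residue is 527/672.


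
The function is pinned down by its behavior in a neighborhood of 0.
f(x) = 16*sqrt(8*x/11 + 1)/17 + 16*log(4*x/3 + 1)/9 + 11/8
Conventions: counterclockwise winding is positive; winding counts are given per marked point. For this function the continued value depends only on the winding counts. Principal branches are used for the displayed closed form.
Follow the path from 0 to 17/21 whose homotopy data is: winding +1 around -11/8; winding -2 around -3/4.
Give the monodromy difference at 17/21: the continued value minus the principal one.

The rational part is single-valued and drops out of the difference; each branch term changes only by its own monodromy.
(16/17)*sqrt(1 - x/(-11/8)): winding +1 is odd, the square root flips sign, contributing -2*(16/17)*sqrt(1 - (17/21)/(-11/8)) = -2*(16/17)*sqrt(367/231) = -(32/3927)*sqrt(84777).
(16/9)*log(1 - x/(-3/4)): each positive loop around -3/4 adds 2*pi*i to the log, so winding -2 contributes (16/9)*(-2)*2*pi*i = -(64/9)*pi*i.
Summing the contributions at x = 17/21 gives (-(32/3927)*sqrt(84777)) - ((64/9)*pi)*i.

Continued minus principal equals (-(32/3927)*sqrt(84777)) - ((64/9)*pi)*i.


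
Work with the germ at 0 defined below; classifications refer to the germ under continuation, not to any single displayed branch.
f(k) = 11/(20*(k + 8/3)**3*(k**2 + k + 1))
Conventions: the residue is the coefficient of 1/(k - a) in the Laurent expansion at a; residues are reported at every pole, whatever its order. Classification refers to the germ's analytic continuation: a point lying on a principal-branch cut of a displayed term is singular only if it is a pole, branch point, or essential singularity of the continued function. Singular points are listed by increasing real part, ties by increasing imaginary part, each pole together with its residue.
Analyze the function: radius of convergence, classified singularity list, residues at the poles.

Radius of convergence at 0: 1.
At -8/3: a pole of order 3; residue 5346/117649.
At (-1/2) - ((1/2)*sqrt(3))*i: a pole of order 1; residue (-2673/117649) + ((14157/2352980)*sqrt(3))*i.
At (-1/2) + ((1/2)*sqrt(3))*i: a pole of order 1; residue (-2673/117649) - ((14157/2352980)*sqrt(3))*i.


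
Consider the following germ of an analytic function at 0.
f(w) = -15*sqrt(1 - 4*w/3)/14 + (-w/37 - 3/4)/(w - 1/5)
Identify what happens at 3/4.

The term (-15/14)*sqrt(1 - w/(3/4)) has argument 1 - 3/4/(3/4) = 0 at 3/4: a square-root (algebraic, two-sheeted) branch point; the remaining terms are analytic or single-valued there.

The point is an algebraic (square-root) branch point.


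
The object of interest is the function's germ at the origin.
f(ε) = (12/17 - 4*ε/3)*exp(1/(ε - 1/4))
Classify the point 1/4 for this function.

The exponent 1/(ε - (1/4)) has a pole at 1/4, so exp(1/(ε - (1/4))) takes every nonzero value near it: an essential singularity (not a pole of any order).

The point is an essential singularity.


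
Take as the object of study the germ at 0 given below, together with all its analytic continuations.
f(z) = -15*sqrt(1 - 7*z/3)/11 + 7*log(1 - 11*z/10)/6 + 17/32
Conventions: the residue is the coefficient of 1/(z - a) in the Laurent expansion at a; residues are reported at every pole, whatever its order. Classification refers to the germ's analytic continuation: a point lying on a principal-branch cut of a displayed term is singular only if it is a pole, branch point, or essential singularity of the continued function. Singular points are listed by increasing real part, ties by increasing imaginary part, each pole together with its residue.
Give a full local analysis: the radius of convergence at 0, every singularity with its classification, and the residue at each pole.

Radius of convergence at 0: 3/7.
At 3/7: an algebraic (square-root) branch point.
At 10/11: a logarithmic branch point.

Branch term (-15/11)*sqrt(1 - z/(3/7)): its argument vanishes at z = 3/7, a square-root branch point, modulus 3/7.
Branch term (7/6)*log(1 - z/(10/11)): its argument vanishes at z = 10/11, a logarithmic branch point, modulus 10/11.
The radius of convergence is the smallest modulus among the singular points: 3/7.
List the singular points by increasing real part (a conjugate pair: the negative imaginary part first).


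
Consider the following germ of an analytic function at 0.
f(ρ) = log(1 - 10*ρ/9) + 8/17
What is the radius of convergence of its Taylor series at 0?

Branch term (1)*log(1 - ρ/(9/10)): its argument vanishes at ρ = 9/10, a logarithmic branch point, modulus 9/10.
The radius of convergence is the smallest modulus among the singular points: 9/10.

The radius of convergence is 9/10.


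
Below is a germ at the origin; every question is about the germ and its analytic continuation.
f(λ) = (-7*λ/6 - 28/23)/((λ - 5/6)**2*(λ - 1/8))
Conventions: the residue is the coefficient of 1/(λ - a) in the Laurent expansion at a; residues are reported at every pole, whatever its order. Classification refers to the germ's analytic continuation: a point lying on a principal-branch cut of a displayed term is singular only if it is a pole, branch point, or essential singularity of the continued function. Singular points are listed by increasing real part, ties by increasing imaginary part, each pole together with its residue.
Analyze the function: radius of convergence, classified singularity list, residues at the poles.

Radius of convergence at 0: 1/8.
At 1/8: a pole of order 1; residue -18060/6647.
At 5/6: a pole of order 2; residue 18060/6647.

Denominator factor (λ - 5/6)^2: pole of order 2 at 5/6, modulus 5/6.
Denominator factor (λ - 1/8): pole of order 1 at 1/8, modulus 1/8.
The radius of convergence is the smallest modulus among the singular points: 1/8.
At the order-1 pole 1/8 set g(λ) = (λ - (1/8))*f(λ) = (-7*λ/6 - 28/23)/(λ - 5/6)**2.
Simple pole: residue = g(a) at a = 1/8, which is -18060/6647.
At the order-2 pole 5/6 set g(λ) = (λ - (5/6))^2*f(λ) = (-7*λ/6 - 28/23)/(λ - 1/8).
Order-2 pole: residue = g'(a); g'(5/6) = 18060/6647, so the residue is 18060/6647.
List the singular points by increasing real part (a conjugate pair: the negative imaginary part first).
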